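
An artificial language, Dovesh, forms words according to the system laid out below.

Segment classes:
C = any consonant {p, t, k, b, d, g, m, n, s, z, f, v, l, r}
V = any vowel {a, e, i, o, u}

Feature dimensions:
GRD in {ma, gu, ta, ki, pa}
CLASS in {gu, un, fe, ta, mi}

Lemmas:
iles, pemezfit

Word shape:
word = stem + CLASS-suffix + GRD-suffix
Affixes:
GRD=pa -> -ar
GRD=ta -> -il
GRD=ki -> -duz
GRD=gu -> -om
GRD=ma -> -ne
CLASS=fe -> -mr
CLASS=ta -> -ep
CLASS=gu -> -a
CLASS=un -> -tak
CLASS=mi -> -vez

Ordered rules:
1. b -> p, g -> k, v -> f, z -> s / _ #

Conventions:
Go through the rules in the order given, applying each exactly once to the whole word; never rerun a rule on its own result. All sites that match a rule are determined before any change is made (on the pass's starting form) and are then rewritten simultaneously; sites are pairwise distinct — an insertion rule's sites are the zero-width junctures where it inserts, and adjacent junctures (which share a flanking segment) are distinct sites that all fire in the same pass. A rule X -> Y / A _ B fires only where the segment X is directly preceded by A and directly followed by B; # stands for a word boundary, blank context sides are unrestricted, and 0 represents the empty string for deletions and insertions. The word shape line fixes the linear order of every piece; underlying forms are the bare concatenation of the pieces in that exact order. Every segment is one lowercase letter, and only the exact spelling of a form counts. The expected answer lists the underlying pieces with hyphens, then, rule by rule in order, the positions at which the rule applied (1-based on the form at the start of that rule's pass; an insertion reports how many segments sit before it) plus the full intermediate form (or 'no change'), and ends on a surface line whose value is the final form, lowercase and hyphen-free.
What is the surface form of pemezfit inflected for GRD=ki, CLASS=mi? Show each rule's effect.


underlying: pemezfit-vez-duz
1. b -> p, g -> k, v -> f, z -> s / _ #: fires at position(s) 14: pemezfitvezdus
surface: pemezfitvezdus


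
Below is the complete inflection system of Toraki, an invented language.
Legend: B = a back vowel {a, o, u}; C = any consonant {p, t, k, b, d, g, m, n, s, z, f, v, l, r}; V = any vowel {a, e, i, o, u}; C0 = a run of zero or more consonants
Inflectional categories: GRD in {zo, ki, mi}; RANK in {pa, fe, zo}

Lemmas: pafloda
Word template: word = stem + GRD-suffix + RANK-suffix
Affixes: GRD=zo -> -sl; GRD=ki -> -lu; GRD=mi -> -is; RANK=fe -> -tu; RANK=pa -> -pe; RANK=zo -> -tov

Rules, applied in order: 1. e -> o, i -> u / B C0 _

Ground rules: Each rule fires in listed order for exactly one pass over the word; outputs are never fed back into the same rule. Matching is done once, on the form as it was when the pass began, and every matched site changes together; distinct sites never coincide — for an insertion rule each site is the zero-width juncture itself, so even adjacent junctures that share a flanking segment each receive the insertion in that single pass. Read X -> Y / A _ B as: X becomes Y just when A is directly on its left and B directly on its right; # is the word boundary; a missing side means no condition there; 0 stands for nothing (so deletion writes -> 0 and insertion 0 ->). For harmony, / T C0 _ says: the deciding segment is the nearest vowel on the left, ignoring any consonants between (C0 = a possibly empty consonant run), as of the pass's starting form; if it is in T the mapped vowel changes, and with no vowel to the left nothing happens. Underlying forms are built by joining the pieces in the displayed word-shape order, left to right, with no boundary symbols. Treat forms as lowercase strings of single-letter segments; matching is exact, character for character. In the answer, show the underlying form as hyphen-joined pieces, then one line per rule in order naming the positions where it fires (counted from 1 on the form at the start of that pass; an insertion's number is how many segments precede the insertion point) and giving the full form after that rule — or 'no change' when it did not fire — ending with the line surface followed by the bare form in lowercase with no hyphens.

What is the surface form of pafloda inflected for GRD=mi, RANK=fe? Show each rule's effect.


underlying: pafloda-is-tu
1. e -> o, i -> u / B C0 _: fires at position(s) 8: paflodaustu
surface: paflodaustu


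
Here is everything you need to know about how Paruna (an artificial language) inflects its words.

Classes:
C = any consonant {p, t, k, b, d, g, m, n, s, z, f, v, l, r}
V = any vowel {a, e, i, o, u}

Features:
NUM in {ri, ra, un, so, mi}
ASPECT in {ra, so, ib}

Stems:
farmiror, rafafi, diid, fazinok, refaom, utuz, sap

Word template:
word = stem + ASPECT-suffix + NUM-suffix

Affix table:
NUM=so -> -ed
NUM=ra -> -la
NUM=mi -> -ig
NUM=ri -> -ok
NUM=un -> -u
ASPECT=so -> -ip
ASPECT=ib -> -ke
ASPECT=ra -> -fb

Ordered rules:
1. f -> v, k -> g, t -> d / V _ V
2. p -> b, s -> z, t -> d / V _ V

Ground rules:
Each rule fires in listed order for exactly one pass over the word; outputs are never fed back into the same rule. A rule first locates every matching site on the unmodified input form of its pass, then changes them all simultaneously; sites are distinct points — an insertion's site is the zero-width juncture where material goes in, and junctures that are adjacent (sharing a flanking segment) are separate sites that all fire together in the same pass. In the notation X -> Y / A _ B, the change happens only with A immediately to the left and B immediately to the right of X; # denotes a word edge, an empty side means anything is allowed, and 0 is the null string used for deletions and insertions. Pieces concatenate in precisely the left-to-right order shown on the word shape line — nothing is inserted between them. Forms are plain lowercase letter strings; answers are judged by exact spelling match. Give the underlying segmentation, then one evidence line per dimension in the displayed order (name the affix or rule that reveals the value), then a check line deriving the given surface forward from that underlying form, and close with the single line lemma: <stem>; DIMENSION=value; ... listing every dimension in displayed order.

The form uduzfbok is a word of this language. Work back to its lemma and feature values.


underlying: utuz-fb-ok
NUM=ri - signalled by the affix -ok
ASPECT=ra - signalled by the affix -fb
check: utuzfbok -> uduzfbok -> uduzfbok
lemma: utuz; NUM=ri; ASPECT=ra


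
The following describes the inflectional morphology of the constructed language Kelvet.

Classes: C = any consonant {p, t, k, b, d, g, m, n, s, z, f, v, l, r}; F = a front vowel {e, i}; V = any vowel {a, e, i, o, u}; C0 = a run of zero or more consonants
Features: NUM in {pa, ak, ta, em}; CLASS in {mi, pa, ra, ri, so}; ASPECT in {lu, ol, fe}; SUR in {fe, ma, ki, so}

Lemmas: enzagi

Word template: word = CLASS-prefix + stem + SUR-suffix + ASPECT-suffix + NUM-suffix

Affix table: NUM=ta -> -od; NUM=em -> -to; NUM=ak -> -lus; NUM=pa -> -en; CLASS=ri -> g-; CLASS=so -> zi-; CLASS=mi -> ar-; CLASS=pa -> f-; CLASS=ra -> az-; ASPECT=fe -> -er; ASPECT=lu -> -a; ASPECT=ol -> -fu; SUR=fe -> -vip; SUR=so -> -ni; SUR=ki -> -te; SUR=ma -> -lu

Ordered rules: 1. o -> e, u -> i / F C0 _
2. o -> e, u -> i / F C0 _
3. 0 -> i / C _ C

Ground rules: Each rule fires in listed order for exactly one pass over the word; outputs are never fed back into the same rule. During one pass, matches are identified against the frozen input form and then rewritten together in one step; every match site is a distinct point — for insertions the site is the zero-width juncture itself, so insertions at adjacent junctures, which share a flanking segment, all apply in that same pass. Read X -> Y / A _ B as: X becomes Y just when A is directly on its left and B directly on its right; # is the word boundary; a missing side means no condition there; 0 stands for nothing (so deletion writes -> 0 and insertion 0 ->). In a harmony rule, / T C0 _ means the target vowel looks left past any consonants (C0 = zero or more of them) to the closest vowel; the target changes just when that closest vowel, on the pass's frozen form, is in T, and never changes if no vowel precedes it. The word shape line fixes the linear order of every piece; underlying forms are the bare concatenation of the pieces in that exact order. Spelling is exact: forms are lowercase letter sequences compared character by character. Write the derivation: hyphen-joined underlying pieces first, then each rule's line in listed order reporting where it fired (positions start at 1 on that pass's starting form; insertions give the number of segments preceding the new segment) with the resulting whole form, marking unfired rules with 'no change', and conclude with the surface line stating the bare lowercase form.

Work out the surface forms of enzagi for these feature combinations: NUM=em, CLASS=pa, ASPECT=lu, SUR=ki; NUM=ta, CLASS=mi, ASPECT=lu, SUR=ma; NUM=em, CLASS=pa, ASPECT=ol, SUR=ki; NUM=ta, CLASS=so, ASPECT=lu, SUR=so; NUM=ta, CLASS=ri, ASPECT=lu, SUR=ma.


cell NUM=em, CLASS=pa, ASPECT=lu, SUR=ki:
underlying: f-enzagi-te-a-to
1. o -> e, u -> i / F C0 _: no change
2. o -> e, u -> i / F C0 _: no change
3. 0 -> i / C _ C: inserts after position(s) 3: fenizagiteato
surface: fenizagiteato

cell NUM=ta, CLASS=mi, ASPECT=lu, SUR=ma:
underlying: ar-enzagi-lu-a-od
1. o -> e, u -> i / F C0 _: fires at position(s) 10: arenzagiliaod
2. o -> e, u -> i / F C0 _: no change
3. 0 -> i / C _ C: inserts after position(s) 4: arenizagiliaod
surface: arenizagiliaod

cell NUM=em, CLASS=pa, ASPECT=ol, SUR=ki:
underlying: f-enzagi-te-fu-to
1. o -> e, u -> i / F C0 _: fires at position(s) 11: fenzagitefito
2. o -> e, u -> i / F C0 _: fires at position(s) 13: fenzagitefite
3. 0 -> i / C _ C: inserts after position(s) 3: fenizagitefite
surface: fenizagitefite

cell NUM=ta, CLASS=so, ASPECT=lu, SUR=so:
underlying: zi-enzagi-ni-a-od
1. o -> e, u -> i / F C0 _: no change
2. o -> e, u -> i / F C0 _: no change
3. 0 -> i / C _ C: inserts after position(s) 4: zienizaginiaod
surface: zienizaginiaod

cell NUM=ta, CLASS=ri, ASPECT=lu, SUR=ma:
underlying: g-enzagi-lu-a-od
1. o -> e, u -> i / F C0 _: fires at position(s) 9: genzagiliaod
2. o -> e, u -> i / F C0 _: no change
3. 0 -> i / C _ C: inserts after position(s) 3: genizagiliaod
surface: genizagiliaod


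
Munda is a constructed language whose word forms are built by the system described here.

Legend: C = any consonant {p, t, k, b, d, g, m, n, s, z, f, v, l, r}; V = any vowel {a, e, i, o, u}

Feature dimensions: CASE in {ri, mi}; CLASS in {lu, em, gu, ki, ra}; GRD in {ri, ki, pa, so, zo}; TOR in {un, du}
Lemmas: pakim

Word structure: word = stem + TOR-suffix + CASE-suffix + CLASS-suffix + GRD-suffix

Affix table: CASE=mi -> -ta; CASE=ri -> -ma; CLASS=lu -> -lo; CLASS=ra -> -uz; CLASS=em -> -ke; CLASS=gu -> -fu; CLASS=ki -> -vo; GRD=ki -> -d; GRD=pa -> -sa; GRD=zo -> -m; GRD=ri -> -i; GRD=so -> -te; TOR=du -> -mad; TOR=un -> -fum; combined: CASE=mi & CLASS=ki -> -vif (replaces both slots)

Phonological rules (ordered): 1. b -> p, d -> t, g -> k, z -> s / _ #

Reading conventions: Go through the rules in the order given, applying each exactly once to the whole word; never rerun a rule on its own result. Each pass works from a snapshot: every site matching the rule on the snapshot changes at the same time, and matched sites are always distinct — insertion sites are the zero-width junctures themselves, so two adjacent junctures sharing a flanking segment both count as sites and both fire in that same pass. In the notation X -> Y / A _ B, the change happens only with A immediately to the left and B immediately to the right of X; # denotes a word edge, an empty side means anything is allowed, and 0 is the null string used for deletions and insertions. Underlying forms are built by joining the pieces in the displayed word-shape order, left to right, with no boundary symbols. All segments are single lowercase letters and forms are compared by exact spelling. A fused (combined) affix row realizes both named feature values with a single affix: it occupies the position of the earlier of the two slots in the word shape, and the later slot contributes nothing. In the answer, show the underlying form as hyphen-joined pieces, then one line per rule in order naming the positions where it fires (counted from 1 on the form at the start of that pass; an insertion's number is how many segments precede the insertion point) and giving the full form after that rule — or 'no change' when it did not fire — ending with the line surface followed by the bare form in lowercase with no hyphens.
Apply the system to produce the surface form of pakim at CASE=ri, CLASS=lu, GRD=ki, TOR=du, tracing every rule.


underlying: pakim-mad-ma-lo-d
1. b -> p, d -> t, g -> k, z -> s / _ #: fires at position(s) 13: pakimmadmalot
surface: pakimmadmalot


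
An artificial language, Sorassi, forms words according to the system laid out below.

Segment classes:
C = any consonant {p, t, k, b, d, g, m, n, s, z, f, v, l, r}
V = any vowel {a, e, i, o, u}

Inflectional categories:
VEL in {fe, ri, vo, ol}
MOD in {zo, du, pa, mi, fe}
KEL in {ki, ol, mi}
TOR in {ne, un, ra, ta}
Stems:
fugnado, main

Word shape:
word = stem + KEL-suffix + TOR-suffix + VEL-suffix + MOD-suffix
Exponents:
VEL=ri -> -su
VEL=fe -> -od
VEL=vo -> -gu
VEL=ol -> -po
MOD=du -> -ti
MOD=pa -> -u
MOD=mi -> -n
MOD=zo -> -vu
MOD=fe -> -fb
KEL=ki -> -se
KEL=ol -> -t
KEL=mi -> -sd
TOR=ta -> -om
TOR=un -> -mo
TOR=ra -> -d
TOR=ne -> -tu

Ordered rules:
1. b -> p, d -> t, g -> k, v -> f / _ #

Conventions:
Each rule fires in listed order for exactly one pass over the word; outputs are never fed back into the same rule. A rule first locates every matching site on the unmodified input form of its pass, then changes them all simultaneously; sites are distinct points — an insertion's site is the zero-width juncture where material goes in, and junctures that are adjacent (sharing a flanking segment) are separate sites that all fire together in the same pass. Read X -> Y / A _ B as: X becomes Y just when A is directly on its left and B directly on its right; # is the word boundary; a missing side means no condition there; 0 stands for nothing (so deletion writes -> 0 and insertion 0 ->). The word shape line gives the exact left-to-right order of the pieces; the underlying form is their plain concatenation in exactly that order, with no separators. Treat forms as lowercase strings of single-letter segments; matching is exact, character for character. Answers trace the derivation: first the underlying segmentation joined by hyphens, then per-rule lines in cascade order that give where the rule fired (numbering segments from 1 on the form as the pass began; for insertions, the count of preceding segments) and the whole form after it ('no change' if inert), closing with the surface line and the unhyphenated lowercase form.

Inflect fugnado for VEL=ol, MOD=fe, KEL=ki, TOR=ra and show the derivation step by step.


underlying: fugnado-se-d-po-fb
1. b -> p, d -> t, g -> k, v -> f / _ #: fires at position(s) 14: fugnadosedpofp
surface: fugnadosedpofp


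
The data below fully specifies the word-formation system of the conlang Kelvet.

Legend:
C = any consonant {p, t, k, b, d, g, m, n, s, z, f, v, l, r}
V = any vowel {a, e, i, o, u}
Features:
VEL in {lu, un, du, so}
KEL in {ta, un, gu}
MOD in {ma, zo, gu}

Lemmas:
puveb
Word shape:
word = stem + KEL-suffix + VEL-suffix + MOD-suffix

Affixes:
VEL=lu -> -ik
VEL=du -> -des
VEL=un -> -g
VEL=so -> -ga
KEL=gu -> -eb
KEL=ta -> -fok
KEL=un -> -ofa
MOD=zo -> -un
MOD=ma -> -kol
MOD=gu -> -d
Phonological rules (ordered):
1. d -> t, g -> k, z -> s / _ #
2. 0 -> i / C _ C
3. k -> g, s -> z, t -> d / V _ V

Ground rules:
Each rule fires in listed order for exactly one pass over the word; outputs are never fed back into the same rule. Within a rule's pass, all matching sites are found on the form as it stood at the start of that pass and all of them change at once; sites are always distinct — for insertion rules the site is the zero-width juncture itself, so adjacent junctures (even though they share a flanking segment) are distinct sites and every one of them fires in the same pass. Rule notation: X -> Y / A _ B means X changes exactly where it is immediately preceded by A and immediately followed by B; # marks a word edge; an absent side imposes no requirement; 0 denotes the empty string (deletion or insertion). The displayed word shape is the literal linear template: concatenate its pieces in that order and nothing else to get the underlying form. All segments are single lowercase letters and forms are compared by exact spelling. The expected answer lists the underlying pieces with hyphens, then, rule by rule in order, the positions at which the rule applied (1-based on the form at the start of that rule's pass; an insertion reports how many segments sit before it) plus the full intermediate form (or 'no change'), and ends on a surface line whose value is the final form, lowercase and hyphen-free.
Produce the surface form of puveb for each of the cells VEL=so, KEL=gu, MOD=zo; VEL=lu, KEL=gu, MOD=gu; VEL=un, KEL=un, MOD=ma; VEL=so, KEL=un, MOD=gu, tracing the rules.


cell VEL=so, KEL=gu, MOD=zo:
underlying: puveb-eb-ga-un
1. d -> t, g -> k, z -> s / _ #: no change
2. 0 -> i / C _ C: inserts after position(s) 7: puvebebigaun
3. k -> g, s -> z, t -> d / V _ V: no change
surface: puvebebigaun

cell VEL=lu, KEL=gu, MOD=gu:
underlying: puveb-eb-ik-d
1. d -> t, g -> k, z -> s / _ #: fires at position(s) 10: puvebebikt
2. 0 -> i / C _ C: inserts after position(s) 9: puvebebikit
3. k -> g, s -> z, t -> d / V _ V: fires at position(s) 9: puvebebigit
surface: puvebebigit

cell VEL=un, KEL=un, MOD=ma:
underlying: puveb-ofa-g-kol
1. d -> t, g -> k, z -> s / _ #: no change
2. 0 -> i / C _ C: inserts after position(s) 9: puvebofagikol
3. k -> g, s -> z, t -> d / V _ V: fires at position(s) 11: puvebofagigol
surface: puvebofagigol

cell VEL=so, KEL=un, MOD=gu:
underlying: puveb-ofa-ga-d
1. d -> t, g -> k, z -> s / _ #: fires at position(s) 11: puvebofagat
2. 0 -> i / C _ C: no change
3. k -> g, s -> z, t -> d / V _ V: no change
surface: puvebofagat


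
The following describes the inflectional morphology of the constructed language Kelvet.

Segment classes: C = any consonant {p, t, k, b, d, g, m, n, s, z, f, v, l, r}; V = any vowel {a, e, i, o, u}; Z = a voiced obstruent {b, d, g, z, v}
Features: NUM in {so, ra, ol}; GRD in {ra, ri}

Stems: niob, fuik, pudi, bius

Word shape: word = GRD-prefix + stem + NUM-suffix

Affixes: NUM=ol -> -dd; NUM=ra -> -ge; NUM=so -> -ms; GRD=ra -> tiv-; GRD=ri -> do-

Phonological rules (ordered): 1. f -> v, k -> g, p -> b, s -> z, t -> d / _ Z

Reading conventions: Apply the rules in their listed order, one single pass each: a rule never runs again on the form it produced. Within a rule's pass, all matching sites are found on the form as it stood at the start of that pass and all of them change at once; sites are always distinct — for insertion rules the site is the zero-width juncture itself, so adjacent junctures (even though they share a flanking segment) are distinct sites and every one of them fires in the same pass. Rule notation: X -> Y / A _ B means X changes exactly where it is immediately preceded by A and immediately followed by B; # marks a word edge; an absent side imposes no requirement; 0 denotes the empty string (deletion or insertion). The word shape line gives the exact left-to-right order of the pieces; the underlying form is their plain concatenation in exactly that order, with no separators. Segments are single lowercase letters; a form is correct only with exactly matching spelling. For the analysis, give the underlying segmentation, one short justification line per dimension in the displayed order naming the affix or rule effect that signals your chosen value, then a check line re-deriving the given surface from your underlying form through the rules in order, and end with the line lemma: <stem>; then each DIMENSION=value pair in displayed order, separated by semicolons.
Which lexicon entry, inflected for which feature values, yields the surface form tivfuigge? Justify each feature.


underlying: tiv-fuik-ge
NUM=ra - signalled by the affix -ge
GRD=ra - signalled by the affix tiv-
check: tivfuikge -> tivfuigge
lemma: fuik; NUM=ra; GRD=ra


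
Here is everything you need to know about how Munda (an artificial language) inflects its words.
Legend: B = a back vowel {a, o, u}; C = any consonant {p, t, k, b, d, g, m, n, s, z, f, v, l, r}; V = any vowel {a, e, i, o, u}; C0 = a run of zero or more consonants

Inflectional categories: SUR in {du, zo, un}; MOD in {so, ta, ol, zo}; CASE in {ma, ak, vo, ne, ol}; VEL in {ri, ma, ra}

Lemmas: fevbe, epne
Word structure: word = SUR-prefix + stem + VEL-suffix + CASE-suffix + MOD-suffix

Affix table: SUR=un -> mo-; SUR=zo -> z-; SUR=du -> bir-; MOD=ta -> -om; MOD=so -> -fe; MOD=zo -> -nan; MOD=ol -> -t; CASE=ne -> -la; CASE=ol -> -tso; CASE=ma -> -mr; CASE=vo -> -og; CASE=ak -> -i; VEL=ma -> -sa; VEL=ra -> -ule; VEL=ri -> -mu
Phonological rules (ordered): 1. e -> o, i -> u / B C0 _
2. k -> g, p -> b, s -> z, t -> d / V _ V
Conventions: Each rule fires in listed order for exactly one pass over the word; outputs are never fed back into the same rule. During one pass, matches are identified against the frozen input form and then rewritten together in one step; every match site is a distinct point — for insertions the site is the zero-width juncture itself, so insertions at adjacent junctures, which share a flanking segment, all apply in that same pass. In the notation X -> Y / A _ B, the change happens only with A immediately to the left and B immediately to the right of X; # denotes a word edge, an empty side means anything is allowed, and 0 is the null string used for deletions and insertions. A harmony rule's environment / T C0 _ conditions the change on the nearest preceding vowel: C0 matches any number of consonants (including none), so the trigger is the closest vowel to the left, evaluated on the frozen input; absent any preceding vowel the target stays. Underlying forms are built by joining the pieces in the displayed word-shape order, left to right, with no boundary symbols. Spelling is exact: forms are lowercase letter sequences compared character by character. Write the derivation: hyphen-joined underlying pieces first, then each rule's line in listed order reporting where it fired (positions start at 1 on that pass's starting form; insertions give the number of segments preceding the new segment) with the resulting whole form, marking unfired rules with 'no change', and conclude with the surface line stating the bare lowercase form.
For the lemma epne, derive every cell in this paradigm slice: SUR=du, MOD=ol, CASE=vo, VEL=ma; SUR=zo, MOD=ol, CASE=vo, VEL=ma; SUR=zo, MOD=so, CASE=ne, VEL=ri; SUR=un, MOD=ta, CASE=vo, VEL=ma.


cell SUR=du, MOD=ol, CASE=vo, VEL=ma:
underlying: bir-epne-sa-og-t
1. e -> o, i -> u / B C0 _: no change
2. k -> g, p -> b, s -> z, t -> d / V _ V: fires at position(s) 8: birepnezaogt
surface: birepnezaogt

cell SUR=zo, MOD=ol, CASE=vo, VEL=ma:
underlying: z-epne-sa-og-t
1. e -> o, i -> u / B C0 _: no change
2. k -> g, p -> b, s -> z, t -> d / V _ V: fires at position(s) 6: zepnezaogt
surface: zepnezaogt

cell SUR=zo, MOD=so, CASE=ne, VEL=ri:
underlying: z-epne-mu-la-fe
1. e -> o, i -> u / B C0 _: fires at position(s) 11: zepnemulafo
2. k -> g, p -> b, s -> z, t -> d / V _ V: no change
surface: zepnemulafo

cell SUR=un, MOD=ta, CASE=vo, VEL=ma:
underlying: mo-epne-sa-og-om
1. e -> o, i -> u / B C0 _: fires at position(s) 3: moopnesaogom
2. k -> g, p -> b, s -> z, t -> d / V _ V: fires at position(s) 7: moopnezaogom
surface: moopnezaogom


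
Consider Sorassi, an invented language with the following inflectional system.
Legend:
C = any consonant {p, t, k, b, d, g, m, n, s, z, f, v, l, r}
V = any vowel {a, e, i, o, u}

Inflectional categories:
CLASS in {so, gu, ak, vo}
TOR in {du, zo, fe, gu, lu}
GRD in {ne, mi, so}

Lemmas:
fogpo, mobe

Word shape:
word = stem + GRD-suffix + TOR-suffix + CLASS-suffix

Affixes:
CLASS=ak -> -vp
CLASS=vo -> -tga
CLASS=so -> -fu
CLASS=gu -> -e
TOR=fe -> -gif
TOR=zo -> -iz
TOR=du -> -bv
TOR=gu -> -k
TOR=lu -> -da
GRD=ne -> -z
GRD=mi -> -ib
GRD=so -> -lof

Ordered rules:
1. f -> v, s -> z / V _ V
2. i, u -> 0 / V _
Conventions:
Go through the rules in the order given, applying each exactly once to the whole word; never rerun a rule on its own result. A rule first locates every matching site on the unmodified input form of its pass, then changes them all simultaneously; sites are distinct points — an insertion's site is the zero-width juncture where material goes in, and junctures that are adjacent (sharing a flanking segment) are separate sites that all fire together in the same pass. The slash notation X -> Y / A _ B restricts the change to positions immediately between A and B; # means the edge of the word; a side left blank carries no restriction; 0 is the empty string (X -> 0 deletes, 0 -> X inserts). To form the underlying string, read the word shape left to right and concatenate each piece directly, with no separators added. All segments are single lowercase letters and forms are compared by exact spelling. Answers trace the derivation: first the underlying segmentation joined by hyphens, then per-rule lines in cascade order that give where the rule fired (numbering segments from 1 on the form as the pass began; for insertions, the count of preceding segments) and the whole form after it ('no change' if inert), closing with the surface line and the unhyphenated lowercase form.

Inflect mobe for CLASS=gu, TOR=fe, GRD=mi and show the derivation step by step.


underlying: mobe-ib-gif-e
1. f -> v, s -> z / V _ V: fires at position(s) 9: mobeibgive
2. i, u -> 0 / V _: fires at position(s) 5: mobebgive
surface: mobebgive


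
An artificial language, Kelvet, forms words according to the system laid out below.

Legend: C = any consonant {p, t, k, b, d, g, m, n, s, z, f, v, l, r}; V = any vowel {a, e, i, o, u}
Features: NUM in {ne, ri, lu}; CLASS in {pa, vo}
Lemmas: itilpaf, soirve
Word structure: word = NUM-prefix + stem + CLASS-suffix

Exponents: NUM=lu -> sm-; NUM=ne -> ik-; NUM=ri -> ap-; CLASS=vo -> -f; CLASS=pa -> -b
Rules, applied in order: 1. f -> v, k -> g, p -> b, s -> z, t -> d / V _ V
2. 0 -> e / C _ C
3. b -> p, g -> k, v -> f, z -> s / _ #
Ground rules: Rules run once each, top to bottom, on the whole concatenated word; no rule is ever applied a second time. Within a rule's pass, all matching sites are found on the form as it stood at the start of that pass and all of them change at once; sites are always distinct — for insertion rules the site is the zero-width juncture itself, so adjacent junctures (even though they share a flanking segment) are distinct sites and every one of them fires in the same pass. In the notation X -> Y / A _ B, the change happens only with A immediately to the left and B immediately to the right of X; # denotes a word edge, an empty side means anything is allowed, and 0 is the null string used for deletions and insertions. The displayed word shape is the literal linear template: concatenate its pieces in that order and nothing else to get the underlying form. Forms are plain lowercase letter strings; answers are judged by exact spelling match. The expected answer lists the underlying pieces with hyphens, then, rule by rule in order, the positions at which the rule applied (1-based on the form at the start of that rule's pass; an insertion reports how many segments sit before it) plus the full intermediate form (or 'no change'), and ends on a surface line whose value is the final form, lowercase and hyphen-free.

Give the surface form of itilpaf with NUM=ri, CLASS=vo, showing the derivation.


underlying: ap-itilpaf-f
1. f -> v, k -> g, p -> b, s -> z, t -> d / V _ V: fires at position(s) 2, 4: abidilpaff
2. 0 -> e / C _ C: inserts after position(s) 6, 9: abidilepafef
3. b -> p, g -> k, v -> f, z -> s / _ #: no change
surface: abidilepafef


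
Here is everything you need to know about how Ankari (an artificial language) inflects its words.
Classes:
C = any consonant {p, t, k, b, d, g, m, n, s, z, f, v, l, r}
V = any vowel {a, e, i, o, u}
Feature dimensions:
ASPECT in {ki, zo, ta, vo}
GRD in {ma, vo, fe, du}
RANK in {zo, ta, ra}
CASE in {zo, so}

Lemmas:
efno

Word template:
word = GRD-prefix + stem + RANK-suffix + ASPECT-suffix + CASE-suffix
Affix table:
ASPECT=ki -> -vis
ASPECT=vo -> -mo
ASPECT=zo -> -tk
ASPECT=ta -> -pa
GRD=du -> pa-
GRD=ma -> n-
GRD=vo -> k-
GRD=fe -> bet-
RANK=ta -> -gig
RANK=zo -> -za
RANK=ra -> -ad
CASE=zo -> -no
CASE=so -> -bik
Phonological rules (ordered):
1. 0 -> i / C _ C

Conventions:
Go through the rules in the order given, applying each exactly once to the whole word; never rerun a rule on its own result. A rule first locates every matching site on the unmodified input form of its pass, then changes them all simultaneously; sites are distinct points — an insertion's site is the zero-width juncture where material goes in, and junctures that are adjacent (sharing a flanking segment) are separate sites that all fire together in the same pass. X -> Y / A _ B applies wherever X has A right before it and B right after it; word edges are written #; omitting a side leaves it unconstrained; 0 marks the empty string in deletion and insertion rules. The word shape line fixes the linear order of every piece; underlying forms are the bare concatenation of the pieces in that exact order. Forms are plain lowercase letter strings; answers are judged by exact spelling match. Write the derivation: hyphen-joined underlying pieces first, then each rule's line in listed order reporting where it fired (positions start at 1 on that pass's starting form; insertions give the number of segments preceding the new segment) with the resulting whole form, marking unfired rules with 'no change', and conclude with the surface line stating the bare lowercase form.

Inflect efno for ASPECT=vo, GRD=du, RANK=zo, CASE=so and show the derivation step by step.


underlying: pa-efno-za-mo-bik
1. 0 -> i / C _ C: inserts after position(s) 4: paefinozamobik
surface: paefinozamobik


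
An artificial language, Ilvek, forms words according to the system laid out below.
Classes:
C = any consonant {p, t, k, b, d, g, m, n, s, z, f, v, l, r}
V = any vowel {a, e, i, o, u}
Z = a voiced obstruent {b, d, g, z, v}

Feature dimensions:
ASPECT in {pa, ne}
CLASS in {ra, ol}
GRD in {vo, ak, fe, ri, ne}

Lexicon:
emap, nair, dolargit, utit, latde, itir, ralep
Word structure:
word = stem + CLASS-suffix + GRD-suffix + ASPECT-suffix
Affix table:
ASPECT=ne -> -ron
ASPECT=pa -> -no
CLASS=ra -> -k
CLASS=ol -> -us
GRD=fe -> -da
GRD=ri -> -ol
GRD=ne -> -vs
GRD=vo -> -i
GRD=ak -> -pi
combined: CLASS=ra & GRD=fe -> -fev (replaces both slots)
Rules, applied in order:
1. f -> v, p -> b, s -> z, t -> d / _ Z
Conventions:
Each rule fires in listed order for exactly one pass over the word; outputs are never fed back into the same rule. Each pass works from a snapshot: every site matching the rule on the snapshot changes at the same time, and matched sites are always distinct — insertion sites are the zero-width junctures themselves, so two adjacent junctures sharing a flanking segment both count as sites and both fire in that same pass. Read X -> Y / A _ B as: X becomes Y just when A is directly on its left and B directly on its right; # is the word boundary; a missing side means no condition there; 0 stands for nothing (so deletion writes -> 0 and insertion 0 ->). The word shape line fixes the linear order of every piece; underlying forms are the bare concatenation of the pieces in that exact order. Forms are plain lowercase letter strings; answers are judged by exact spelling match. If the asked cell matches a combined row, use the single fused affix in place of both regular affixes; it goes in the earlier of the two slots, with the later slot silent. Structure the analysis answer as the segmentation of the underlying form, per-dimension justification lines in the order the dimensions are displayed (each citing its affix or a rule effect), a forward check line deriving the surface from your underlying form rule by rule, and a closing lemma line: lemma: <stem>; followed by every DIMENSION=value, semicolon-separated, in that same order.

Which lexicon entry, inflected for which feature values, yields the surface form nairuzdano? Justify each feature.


underlying: nair-us-da-no
ASPECT=pa - signalled by the affix -no
CLASS=ol - signalled by the affix -us
GRD=fe - signalled by the affix -da
check: nairusdano -> nairuzdano
lemma: nair; ASPECT=pa; CLASS=ol; GRD=fe


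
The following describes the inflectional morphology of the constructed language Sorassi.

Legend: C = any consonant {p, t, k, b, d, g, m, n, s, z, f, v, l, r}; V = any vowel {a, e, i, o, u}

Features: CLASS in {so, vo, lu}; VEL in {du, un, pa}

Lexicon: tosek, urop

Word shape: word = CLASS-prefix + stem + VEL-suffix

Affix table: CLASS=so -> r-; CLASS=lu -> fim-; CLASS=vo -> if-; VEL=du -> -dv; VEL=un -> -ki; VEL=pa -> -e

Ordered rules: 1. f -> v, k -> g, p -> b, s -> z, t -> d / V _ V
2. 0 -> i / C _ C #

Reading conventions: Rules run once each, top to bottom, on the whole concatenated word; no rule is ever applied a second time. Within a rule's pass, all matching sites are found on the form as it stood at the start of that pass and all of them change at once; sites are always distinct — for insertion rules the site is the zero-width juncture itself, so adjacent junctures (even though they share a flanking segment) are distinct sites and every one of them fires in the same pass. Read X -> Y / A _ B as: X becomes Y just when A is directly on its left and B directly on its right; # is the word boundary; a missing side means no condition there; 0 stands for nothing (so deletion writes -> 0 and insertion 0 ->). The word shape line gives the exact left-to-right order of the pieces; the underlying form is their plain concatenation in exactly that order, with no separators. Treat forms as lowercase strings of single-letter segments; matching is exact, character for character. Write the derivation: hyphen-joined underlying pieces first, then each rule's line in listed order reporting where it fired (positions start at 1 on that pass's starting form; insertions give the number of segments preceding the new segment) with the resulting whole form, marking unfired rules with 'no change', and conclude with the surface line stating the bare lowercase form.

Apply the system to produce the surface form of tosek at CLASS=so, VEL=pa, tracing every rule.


underlying: r-tosek-e
1. f -> v, k -> g, p -> b, s -> z, t -> d / V _ V: fires at position(s) 4, 6: rtozege
2. 0 -> i / C _ C #: no change
surface: rtozege


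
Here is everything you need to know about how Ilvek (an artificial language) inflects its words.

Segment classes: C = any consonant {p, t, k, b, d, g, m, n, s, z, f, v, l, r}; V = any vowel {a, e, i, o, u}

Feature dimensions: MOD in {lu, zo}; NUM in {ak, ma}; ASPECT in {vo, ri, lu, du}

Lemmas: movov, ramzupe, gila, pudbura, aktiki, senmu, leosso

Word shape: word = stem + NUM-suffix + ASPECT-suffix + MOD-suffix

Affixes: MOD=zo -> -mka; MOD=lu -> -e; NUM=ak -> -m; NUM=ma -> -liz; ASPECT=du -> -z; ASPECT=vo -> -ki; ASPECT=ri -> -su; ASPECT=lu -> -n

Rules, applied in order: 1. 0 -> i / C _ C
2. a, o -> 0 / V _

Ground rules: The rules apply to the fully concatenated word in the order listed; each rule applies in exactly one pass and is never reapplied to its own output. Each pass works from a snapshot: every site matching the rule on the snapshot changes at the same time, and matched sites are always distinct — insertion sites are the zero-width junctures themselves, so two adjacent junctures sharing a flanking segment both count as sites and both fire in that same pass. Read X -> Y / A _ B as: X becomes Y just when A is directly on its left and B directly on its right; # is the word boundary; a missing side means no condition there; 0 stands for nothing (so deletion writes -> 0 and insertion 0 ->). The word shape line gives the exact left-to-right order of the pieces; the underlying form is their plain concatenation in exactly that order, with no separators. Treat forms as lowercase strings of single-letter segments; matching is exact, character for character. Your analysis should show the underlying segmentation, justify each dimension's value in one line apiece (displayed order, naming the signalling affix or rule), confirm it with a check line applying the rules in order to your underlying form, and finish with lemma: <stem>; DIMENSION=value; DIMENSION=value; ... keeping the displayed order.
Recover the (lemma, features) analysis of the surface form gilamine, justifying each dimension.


underlying: gila-m-n-e
MOD=lu - signalled by the affix -e
NUM=ak - signalled by the affix -m
ASPECT=lu - signalled by the affix -n
check: gilamne -> gilamine -> gilamine
lemma: gila; MOD=lu; NUM=ak; ASPECT=lu


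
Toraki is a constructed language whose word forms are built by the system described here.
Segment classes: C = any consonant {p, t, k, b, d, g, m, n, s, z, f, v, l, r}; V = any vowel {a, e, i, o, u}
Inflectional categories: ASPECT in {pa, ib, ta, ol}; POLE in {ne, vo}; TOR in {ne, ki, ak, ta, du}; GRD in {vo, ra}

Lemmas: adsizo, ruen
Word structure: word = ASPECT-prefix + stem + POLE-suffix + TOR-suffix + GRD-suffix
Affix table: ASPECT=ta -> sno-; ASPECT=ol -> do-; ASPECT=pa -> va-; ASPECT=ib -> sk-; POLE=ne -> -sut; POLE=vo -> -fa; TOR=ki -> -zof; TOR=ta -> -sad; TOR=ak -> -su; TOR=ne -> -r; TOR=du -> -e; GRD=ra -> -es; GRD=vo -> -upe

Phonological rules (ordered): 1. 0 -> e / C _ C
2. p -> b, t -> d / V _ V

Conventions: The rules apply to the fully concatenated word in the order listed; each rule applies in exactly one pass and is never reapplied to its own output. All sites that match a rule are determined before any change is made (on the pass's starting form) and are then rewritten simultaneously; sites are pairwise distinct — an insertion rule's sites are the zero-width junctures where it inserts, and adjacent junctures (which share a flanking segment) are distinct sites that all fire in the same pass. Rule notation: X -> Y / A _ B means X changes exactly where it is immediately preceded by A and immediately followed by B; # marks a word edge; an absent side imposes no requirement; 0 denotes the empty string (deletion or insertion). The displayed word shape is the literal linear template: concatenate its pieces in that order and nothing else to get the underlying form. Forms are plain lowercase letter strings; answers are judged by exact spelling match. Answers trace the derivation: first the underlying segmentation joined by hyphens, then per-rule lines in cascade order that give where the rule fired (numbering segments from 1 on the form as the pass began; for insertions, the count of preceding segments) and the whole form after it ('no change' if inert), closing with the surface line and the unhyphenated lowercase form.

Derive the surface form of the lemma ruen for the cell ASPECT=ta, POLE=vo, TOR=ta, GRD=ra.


underlying: sno-ruen-fa-sad-es
1. 0 -> e / C _ C: inserts after position(s) 1, 7: senoruenefasades
2. p -> b, t -> d / V _ V: no change
surface: senoruenefasades


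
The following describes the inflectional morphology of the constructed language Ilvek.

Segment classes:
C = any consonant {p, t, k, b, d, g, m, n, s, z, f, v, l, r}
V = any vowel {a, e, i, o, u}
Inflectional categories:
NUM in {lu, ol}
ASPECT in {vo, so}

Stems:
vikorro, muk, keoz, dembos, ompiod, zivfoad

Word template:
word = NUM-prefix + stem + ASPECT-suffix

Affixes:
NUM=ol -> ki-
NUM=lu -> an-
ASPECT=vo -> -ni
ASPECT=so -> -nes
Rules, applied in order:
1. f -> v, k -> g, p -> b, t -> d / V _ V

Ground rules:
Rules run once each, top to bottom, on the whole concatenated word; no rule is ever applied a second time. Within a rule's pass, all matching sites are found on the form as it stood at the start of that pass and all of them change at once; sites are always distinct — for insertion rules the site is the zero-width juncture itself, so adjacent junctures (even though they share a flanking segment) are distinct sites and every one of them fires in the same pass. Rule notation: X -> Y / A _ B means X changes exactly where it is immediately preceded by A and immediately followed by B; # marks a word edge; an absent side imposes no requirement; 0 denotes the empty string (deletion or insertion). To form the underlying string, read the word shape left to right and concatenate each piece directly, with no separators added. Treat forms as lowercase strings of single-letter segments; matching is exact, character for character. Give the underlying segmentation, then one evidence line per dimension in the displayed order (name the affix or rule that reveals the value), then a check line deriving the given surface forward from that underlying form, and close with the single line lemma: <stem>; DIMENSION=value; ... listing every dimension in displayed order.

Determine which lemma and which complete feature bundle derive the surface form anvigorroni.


underlying: an-vikorro-ni
NUM=lu - signalled by the affix an-
ASPECT=vo - signalled by the affix -ni
check: anvikorroni -> anvigorroni
lemma: vikorro; NUM=lu; ASPECT=vo
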